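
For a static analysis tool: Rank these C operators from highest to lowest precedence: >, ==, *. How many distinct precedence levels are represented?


Looking up precedence for each operator:
  > -> precedence 4
  == -> precedence 3
  * -> precedence 6
Sorted highest to lowest: *, >, ==
Distinct precedence values: [6, 4, 3]
Number of distinct levels: 3

3


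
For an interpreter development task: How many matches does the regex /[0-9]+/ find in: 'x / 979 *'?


Pattern: /[0-9]+/ (int literals)
Input: 'x / 979 *'
Scanning for matches:
  Match 1: '979'
Total matches: 1

1


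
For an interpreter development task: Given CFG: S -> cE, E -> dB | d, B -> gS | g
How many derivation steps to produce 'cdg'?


Grammar: S -> cE, E -> dB | d, B -> gS | g
Deriving 'cdg':
Step 1: S -> cE => cE
Step 2: E -> dB => cdB
Step 3: B -> g => cdg
Total derivation steps: 3

3


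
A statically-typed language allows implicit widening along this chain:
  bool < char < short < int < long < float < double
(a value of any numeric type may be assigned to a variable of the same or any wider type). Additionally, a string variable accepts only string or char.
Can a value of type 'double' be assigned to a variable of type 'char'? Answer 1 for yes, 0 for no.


Target variable type: char
Source value type: double
Numeric ranks: double=6, char=1
Widening allowed iff rank(source) <= rank(target): 6 <= 1? No
Result: 0

0


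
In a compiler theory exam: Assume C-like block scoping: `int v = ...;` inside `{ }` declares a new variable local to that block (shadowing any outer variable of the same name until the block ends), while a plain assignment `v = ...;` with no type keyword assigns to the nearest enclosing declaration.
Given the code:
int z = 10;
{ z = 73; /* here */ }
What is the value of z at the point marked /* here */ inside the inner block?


Analyzing scoping rules:
Outer scope: declares z = 10
Inner block: 'z = 73;' has no type keyword, so it is an assignment to the outer z (no shadowing)
Inside the block, after the assignment -> 73
Result: 73

73


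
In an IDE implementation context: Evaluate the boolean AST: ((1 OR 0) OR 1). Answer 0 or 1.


Step 1: Evaluate inner node
  1 OR 0 = 1
Step 2: Evaluate root node
  1 OR 1 = 1

1


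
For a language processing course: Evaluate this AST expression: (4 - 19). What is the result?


Expression: (4 - 19)
Evaluating step by step:
  4 - 19 = -15
Result: -15

-15


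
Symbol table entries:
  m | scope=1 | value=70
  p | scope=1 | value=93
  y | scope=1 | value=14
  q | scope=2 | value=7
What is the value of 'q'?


Searching symbol table for 'q':
  m | scope=1 | value=70
  p | scope=1 | value=93
  y | scope=1 | value=14
  q | scope=2 | value=7 <- MATCH
Found 'q' at scope 2 with value 7

7


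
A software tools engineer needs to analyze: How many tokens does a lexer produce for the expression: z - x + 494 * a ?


Scanning 'z - x + 494 * a'
Token 1: 'z' -> identifier
Token 2: '-' -> operator
Token 3: 'x' -> identifier
Token 4: '+' -> operator
Token 5: '494' -> integer_literal
Token 6: '*' -> operator
Token 7: 'a' -> identifier
Total tokens: 7

7


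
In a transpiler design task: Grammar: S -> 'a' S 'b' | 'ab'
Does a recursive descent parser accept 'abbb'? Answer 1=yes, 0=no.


Grammar accepts strings of the form a^n b^n (n >= 1)
Word: 'abbb'
Counting: 1 a's and 3 b's
Check: 1 == 3? No
Mismatch: a-count != b-count
Rejected

0


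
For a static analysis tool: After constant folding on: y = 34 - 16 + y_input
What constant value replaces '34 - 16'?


Identifying constant sub-expression:
  Original: y = 34 - 16 + y_input
  34 and 16 are both compile-time constants
  Evaluating: 34 - 16 = 18
  After folding: y = 18 + y_input

18


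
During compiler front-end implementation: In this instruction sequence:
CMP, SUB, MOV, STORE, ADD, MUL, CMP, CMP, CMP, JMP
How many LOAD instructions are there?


Scanning instruction sequence for LOAD:
  Position 1: CMP
  Position 2: SUB
  Position 3: MOV
  Position 4: STORE
  Position 5: ADD
  Position 6: MUL
  Position 7: CMP
  Position 8: CMP
  Position 9: CMP
  Position 10: JMP
Matches at positions: []
Total LOAD count: 0

0


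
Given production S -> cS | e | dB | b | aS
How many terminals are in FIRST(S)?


Production: S -> cS | e | dB | b | aS
Examining each alternative for leading terminals:
  S -> cS : first terminal = 'c'
  S -> e : first terminal = 'e'
  S -> dB : first terminal = 'd'
  S -> b : first terminal = 'b'
  S -> aS : first terminal = 'a'
FIRST(S) = {a, b, c, d, e}
Count: 5

5


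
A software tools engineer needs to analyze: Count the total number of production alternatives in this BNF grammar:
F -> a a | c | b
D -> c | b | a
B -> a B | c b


Counting alternatives per rule:
  F: 3 alternative(s)
  D: 3 alternative(s)
  B: 2 alternative(s)
Sum: 3 + 3 + 2 = 8

8


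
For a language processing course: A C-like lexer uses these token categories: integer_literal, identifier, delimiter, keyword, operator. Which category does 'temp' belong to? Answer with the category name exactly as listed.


Token: 'temp'
Checking categories:
  identifier: YES
  integer_literal: no
  operator: no
  keyword: no
  delimiter: no
Category: identifier

identifier


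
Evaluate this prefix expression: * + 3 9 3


Parsing prefix expression: * + 3 9 3
Step 1: Innermost operation '+ 3 9'
  3 + 9 = 12
Step 2: Outer operation '* [12] 3'
  12 * 3 = 36

36


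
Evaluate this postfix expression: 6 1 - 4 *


Processing tokens left to right:
Push 6, Push 1
Pop 6 and 1, compute 6 - 1 = 5, push 5
Push 4
Pop 5 and 4, compute 5 * 4 = 20, push 20
Stack result: 20

20


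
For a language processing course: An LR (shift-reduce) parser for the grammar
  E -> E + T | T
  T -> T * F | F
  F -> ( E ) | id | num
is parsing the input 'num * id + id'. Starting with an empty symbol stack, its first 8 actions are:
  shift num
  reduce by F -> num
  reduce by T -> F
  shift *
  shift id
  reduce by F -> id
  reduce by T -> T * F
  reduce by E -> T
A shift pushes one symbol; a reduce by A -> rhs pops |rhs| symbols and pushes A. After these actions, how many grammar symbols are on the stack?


Tracking the symbol stack through each action:
  Action 1: shift 'num' : push -> stack = [num] (size 1)
  Action 2: reduce by F -> num : pop 1, push F -> stack = [F] (size 1)
  Action 3: reduce by T -> F : pop 1, push T -> stack = [T] (size 1)
  Action 4: shift '*' : push -> stack = [T, *] (size 2)
  Action 5: shift 'id' : push -> stack = [T, *, id] (size 3)
  Action 6: reduce by F -> id : pop 1, push F -> stack = [T, *, F] (size 3)
  Action 7: reduce by T -> T * F : pop 3, push T -> stack = [T] (size 1)
  Action 8: reduce by E -> T : pop 1, push E -> stack = [E] (size 1)
Final stack size: 1

1


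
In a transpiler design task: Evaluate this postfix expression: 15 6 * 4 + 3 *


Processing tokens left to right:
Push 15, Push 6
Pop 15 and 6, compute 15 * 6 = 90, push 90
Push 4
Pop 90 and 4, compute 90 + 4 = 94, push 94
Push 3
Pop 94 and 3, compute 94 * 3 = 282, push 282
Stack result: 282

282


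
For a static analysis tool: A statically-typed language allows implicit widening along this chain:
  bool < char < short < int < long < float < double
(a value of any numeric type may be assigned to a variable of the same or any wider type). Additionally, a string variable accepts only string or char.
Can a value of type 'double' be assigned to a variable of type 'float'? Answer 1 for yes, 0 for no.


Target variable type: float
Source value type: double
Numeric ranks: double=6, float=5
Widening allowed iff rank(source) <= rank(target): 6 <= 5? No
Result: 0

0


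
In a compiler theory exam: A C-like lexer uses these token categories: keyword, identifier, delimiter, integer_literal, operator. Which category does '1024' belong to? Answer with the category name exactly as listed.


Token: '1024'
Checking categories:
  identifier: no
  integer_literal: YES
  operator: no
  keyword: no
  delimiter: no
Category: integer_literal

integer_literal


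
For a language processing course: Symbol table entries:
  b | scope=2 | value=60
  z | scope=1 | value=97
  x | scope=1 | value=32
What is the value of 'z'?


Searching symbol table for 'z':
  b | scope=2 | value=60
  z | scope=1 | value=97 <- MATCH
  x | scope=1 | value=32
Found 'z' at scope 1 with value 97

97


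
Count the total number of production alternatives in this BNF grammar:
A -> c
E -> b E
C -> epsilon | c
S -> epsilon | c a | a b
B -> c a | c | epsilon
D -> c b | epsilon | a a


Counting alternatives per rule:
  A: 1 alternative(s)
  E: 1 alternative(s)
  C: 2 alternative(s)
  S: 3 alternative(s)
  B: 3 alternative(s)
  D: 3 alternative(s)
Sum: 1 + 1 + 2 + 3 + 3 + 3 = 13

13


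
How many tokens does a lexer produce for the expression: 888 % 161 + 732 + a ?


Scanning '888 % 161 + 732 + a'
Token 1: '888' -> integer_literal
Token 2: '%' -> operator
Token 3: '161' -> integer_literal
Token 4: '+' -> operator
Token 5: '732' -> integer_literal
Token 6: '+' -> operator
Token 7: 'a' -> identifier
Total tokens: 7

7


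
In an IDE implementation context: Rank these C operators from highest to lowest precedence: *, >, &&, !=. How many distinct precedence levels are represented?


Looking up precedence for each operator:
  * -> precedence 6
  > -> precedence 4
  && -> precedence 2
  != -> precedence 3
Sorted highest to lowest: *, >, !=, &&
Distinct precedence values: [6, 4, 3, 2]
Number of distinct levels: 4

4


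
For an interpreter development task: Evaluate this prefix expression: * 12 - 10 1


Parsing prefix expression: * 12 - 10 1
Step 1: Innermost operation '- 10 1'
  10 - 1 = 9
Step 2: Outer operation '* 12 [9]'
  12 * 9 = 108

108


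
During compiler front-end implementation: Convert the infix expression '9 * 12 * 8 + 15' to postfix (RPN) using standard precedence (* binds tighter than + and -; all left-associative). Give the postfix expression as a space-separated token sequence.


Applying the shunting-yard algorithm:
  Operand 9 -> output
  Push '*' onto operator stack -> op-stack: [*]
  Operand 12 -> output
  See '*' (prec 2); top '*' (prec 2) >= it -> pop '*' to output
  Push '*' onto operator stack -> op-stack: [*]
  Operand 8 -> output
  See '+' (prec 1); top '*' (prec 2) >= it -> pop '*' to output
  Push '+' onto operator stack -> op-stack: [+]
  Operand 15 -> output
  End of input: pop '+' to output
Postfix result: 9 12 * 8 * 15 +

9 12 * 8 * 15 +


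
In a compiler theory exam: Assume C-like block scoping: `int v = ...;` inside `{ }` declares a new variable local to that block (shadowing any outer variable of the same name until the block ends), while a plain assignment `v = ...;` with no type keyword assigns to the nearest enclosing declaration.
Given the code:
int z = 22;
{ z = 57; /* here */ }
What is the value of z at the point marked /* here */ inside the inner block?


Analyzing scoping rules:
Outer scope: declares z = 22
Inner block: 'z = 57;' has no type keyword, so it is an assignment to the outer z (no shadowing)
Inside the block, after the assignment -> 57
Result: 57

57


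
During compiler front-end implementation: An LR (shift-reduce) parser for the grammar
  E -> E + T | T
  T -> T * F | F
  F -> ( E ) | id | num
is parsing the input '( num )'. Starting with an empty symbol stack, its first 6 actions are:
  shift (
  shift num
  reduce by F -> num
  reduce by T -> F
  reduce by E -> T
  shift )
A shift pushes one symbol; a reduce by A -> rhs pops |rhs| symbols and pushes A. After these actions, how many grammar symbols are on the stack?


Tracking the symbol stack through each action:
  Action 1: shift '(' : push -> stack = [(] (size 1)
  Action 2: shift 'num' : push -> stack = [(, num] (size 2)
  Action 3: reduce by F -> num : pop 1, push F -> stack = [(, F] (size 2)
  Action 4: reduce by T -> F : pop 1, push T -> stack = [(, T] (size 2)
  Action 5: reduce by E -> T : pop 1, push E -> stack = [(, E] (size 2)
  Action 6: shift ')' : push -> stack = [(, E, )] (size 3)
Final stack size: 3

3


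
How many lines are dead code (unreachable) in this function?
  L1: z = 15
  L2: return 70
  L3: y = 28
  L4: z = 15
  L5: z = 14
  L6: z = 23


Analyzing control flow:
  L1: reachable (before return)
  L2: reachable (return statement)
  L3: DEAD (after return at L2)
  L4: DEAD (after return at L2)
  L5: DEAD (after return at L2)
  L6: DEAD (after return at L2)
Return at L2, total lines = 6
Dead lines: L3 through L6
Count: 4

4


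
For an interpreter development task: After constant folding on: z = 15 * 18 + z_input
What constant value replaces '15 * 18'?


Identifying constant sub-expression:
  Original: z = 15 * 18 + z_input
  15 and 18 are both compile-time constants
  Evaluating: 15 * 18 = 270
  After folding: z = 270 + z_input

270


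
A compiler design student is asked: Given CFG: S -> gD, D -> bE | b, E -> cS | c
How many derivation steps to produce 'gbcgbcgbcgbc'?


Grammar: S -> gD, D -> bE | b, E -> cS | c
Deriving 'gbcgbcgbcgbc':
Step 1: S -> gD => gD
Step 2: D -> bE => gbE
Step 3: E -> cS => gbcS
Step 4: S -> gD => gbcgD
Step 5: D -> bE => gbcgbE
Step 6: E -> cS => gbcgbcS
Step 7: S -> gD => gbcgbcgD
Step 8: D -> bE => gbcgbcgbE
Step 9: E -> cS => gbcgbcgbcS
Step 10: S -> gD => gbcgbcgbcgD
Step 11: D -> bE => gbcgbcgbcgbE
Step 12: E -> c => gbcgbcgbcgbc
Total derivation steps: 12

12


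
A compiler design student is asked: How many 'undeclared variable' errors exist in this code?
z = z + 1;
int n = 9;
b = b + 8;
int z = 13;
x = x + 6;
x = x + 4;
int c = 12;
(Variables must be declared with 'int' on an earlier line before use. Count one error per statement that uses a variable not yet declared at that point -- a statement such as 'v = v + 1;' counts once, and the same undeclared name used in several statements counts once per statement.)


Scanning code line by line:
  Line 1: use 'z' -> ERROR (undeclared)
  Line 2: declare 'n' -> declared = ['n']
  Line 3: use 'b' -> ERROR (undeclared)
  Line 4: declare 'z' -> declared = ['n', 'z']
  Line 5: use 'x' -> ERROR (undeclared)
  Line 6: use 'x' -> ERROR (undeclared)
  Line 7: declare 'c' -> declared = ['c', 'n', 'z']
Total undeclared variable errors: 4

4


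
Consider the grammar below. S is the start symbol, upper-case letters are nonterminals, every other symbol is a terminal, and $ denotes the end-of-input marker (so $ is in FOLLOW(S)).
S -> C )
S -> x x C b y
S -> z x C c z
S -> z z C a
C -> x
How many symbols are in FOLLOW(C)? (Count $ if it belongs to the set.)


S is the start symbol and does not occur in any rule body, so FOLLOW(S) = {$}.
Examining every occurrence of C in a rule body:
  S -> C ) : C is followed by terminal ')' -> add ')'
  S -> x x C b y : C is followed by terminal 'b' -> add 'b'
  S -> z x C c z : C is followed by terminal 'c' -> add 'c'
  S -> z z C a : C is followed by terminal 'a' -> add 'a'
  C -> x : C does not occur in the body -> contributes nothing
FOLLOW(C) = {), a, b, c}
Count: 4

4


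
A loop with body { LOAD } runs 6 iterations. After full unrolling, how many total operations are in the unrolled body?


Loop body operations: LOAD (1 op per iteration)
Unrolling 6 iterations:
  Iteration 1: LOAD (1 ops)
  Iteration 2: LOAD (1 ops)
  Iteration 3: LOAD (1 ops)
  Iteration 4: LOAD (1 ops)
  Iteration 5: LOAD (1 ops)
  Iteration 6: LOAD (1 ops)
Total: 6 iterations * 1 ops/iter = 6 operations

6


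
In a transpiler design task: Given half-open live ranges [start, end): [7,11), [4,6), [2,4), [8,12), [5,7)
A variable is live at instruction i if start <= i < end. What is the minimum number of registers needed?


Live ranges:
  Var0: [7, 11)
  Var1: [4, 6)
  Var2: [2, 4)
  Var3: [8, 12)
  Var4: [5, 7)
Sweep-line events (position, delta, active):
  pos=2 start -> active=1
  pos=4 end -> active=0
  pos=4 start -> active=1
  pos=5 start -> active=2
  pos=6 end -> active=1
  pos=7 end -> active=0
  pos=7 start -> active=1
  pos=8 start -> active=2
  pos=11 end -> active=1
  pos=12 end -> active=0
Maximum simultaneous active: 2
Minimum registers needed: 2

2


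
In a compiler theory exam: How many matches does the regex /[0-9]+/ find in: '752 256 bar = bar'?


Pattern: /[0-9]+/ (int literals)
Input: '752 256 bar = bar'
Scanning for matches:
  Match 1: '752'
  Match 2: '256'
Total matches: 2

2


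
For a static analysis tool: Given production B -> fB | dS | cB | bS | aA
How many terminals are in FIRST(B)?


Production: B -> fB | dS | cB | bS | aA
Examining each alternative for leading terminals:
  B -> fB : first terminal = 'f'
  B -> dS : first terminal = 'd'
  B -> cB : first terminal = 'c'
  B -> bS : first terminal = 'b'
  B -> aA : first terminal = 'a'
FIRST(B) = {a, b, c, d, f}
Count: 5

5


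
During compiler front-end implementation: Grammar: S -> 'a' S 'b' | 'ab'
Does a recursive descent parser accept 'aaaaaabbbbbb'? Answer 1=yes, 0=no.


Grammar accepts strings of the form a^n b^n (n >= 1)
Word: 'aaaaaabbbbbb'
Counting: 6 a's and 6 b's
Check: 6 == 6? Yes
Derivation (S -> aSb applied 5 time(s), then S -> ab): S => aSb => aaSbb => aaaSbbb => aaaaSbbbb => aaaaaSbbbbb => aaaaaabbbbbb
Accepted

1


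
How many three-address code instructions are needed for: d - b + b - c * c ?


Expression: d - b + b - c * c
Generating three-address code (respecting * over +/- precedence):
  Instruction 1: t1 = c * c
  Instruction 2: t2 = d - b
  Instruction 3: t3 = t2 + b
  Instruction 4: t4 = t3 - t1
Total instructions: 4

4


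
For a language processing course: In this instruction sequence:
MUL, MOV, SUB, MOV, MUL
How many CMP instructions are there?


Scanning instruction sequence for CMP:
  Position 1: MUL
  Position 2: MOV
  Position 3: SUB
  Position 4: MOV
  Position 5: MUL
Matches at positions: []
Total CMP count: 0

0


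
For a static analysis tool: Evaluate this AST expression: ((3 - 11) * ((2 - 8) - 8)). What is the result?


Expression: ((3 - 11) * ((2 - 8) - 8))
Evaluating step by step:
  3 - 11 = -8
  2 - 8 = -6
  -6 - 8 = -14
  -8 * -14 = 112
Result: 112

112


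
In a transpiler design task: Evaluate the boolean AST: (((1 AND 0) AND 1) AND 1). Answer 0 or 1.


Step 1: Evaluate inner node
  1 AND 0 = 0
Step 2: Evaluate next node
  0 AND 1 = 0
Step 3: Evaluate root node
  0 AND 1 = 0

0


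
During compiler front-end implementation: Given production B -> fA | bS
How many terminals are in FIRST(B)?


Production: B -> fA | bS
Examining each alternative for leading terminals:
  B -> fA : first terminal = 'f'
  B -> bS : first terminal = 'b'
FIRST(B) = {b, f}
Count: 2

2


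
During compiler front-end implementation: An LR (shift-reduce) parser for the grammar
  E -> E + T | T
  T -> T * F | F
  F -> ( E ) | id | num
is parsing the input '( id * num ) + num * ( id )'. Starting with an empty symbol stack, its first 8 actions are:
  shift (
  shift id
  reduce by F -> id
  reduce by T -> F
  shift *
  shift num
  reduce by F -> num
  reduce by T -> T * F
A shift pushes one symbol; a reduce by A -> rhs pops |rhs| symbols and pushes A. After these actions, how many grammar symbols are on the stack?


Tracking the symbol stack through each action:
  Action 1: shift '(' : push -> stack = [(] (size 1)
  Action 2: shift 'id' : push -> stack = [(, id] (size 2)
  Action 3: reduce by F -> id : pop 1, push F -> stack = [(, F] (size 2)
  Action 4: reduce by T -> F : pop 1, push T -> stack = [(, T] (size 2)
  Action 5: shift '*' : push -> stack = [(, T, *] (size 3)
  Action 6: shift 'num' : push -> stack = [(, T, *, num] (size 4)
  Action 7: reduce by F -> num : pop 1, push F -> stack = [(, T, *, F] (size 4)
  Action 8: reduce by T -> T * F : pop 3, push T -> stack = [(, T] (size 2)
Final stack size: 2

2


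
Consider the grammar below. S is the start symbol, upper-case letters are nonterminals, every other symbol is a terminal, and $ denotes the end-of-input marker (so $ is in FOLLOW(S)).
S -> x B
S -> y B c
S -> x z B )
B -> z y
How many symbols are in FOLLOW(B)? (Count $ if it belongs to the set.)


S is the start symbol and does not occur in any rule body, so FOLLOW(S) = {$}.
Examining every occurrence of B in a rule body:
  S -> x B : B is at the right end -> add FOLLOW(S) = {$}
  S -> y B c : B is followed by terminal 'c' -> add 'c'
  S -> x z B ) : B is followed by terminal ')' -> add ')'
  B -> z y : B does not occur in the body -> contributes nothing
FOLLOW(B) = {), c, $}
Count: 3

3


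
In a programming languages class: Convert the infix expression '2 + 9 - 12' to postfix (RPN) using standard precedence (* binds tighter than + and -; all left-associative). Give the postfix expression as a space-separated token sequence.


Applying the shunting-yard algorithm:
  Operand 2 -> output
  Push '+' onto operator stack -> op-stack: [+]
  Operand 9 -> output
  See '-' (prec 1); top '+' (prec 1) >= it -> pop '+' to output
  Push '-' onto operator stack -> op-stack: [-]
  Operand 12 -> output
  End of input: pop '-' to output
Postfix result: 2 9 + 12 -

2 9 + 12 -


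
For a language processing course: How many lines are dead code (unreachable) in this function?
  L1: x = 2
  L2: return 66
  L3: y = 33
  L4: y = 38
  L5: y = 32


Analyzing control flow:
  L1: reachable (before return)
  L2: reachable (return statement)
  L3: DEAD (after return at L2)
  L4: DEAD (after return at L2)
  L5: DEAD (after return at L2)
Return at L2, total lines = 5
Dead lines: L3 through L5
Count: 3

3


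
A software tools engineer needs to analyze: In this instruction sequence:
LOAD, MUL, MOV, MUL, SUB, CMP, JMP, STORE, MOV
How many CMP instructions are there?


Scanning instruction sequence for CMP:
  Position 1: LOAD
  Position 2: MUL
  Position 3: MOV
  Position 4: MUL
  Position 5: SUB
  Position 6: CMP <- MATCH
  Position 7: JMP
  Position 8: STORE
  Position 9: MOV
Matches at positions: [6]
Total CMP count: 1

1


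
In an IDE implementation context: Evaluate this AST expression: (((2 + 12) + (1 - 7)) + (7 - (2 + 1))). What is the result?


Expression: (((2 + 12) + (1 - 7)) + (7 - (2 + 1)))
Evaluating step by step:
  2 + 12 = 14
  1 - 7 = -6
  14 + -6 = 8
  2 + 1 = 3
  7 - 3 = 4
  8 + 4 = 12
Result: 12

12


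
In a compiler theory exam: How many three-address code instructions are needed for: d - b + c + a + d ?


Expression: d - b + c + a + d
Generating three-address code (respecting * over +/- precedence):
  Instruction 1: t1 = d - b
  Instruction 2: t2 = t1 + c
  Instruction 3: t3 = t2 + a
  Instruction 4: t4 = t3 + d
Total instructions: 4

4


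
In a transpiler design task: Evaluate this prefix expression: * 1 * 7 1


Parsing prefix expression: * 1 * 7 1
Step 1: Innermost operation '* 7 1'
  7 * 1 = 7
Step 2: Outer operation '* 1 [7]'
  1 * 7 = 7

7


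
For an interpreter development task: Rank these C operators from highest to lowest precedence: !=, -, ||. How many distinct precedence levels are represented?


Looking up precedence for each operator:
  != -> precedence 3
  - -> precedence 5
  || -> precedence 1
Sorted highest to lowest: -, !=, ||
Distinct precedence values: [5, 3, 1]
Number of distinct levels: 3

3


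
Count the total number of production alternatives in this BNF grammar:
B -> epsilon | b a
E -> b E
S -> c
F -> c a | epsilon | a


Counting alternatives per rule:
  B: 2 alternative(s)
  E: 1 alternative(s)
  S: 1 alternative(s)
  F: 3 alternative(s)
Sum: 2 + 1 + 1 + 3 = 7

7


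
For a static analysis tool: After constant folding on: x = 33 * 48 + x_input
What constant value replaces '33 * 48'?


Identifying constant sub-expression:
  Original: x = 33 * 48 + x_input
  33 and 48 are both compile-time constants
  Evaluating: 33 * 48 = 1584
  After folding: x = 1584 + x_input

1584


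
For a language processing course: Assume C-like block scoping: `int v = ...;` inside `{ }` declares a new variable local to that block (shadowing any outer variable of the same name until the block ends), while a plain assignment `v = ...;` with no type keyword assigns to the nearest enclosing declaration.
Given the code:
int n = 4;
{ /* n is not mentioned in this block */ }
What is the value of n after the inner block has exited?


Analyzing scoping rules:
Outer scope: declares n = 4
Inner block: n is neither redeclared nor assigned -> unchanged
After the block -> 4
Result: 4

4


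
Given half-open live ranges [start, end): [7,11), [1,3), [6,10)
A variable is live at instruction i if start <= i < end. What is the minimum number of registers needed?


Live ranges:
  Var0: [7, 11)
  Var1: [1, 3)
  Var2: [6, 10)
Sweep-line events (position, delta, active):
  pos=1 start -> active=1
  pos=3 end -> active=0
  pos=6 start -> active=1
  pos=7 start -> active=2
  pos=10 end -> active=1
  pos=11 end -> active=0
Maximum simultaneous active: 2
Minimum registers needed: 2

2


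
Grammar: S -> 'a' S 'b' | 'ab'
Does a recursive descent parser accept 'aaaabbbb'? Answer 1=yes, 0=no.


Grammar accepts strings of the form a^n b^n (n >= 1)
Word: 'aaaabbbb'
Counting: 4 a's and 4 b's
Check: 4 == 4? Yes
Derivation (S -> aSb applied 3 time(s), then S -> ab): S => aSb => aaSbb => aaaSbbb => aaaabbbb
Accepted

1


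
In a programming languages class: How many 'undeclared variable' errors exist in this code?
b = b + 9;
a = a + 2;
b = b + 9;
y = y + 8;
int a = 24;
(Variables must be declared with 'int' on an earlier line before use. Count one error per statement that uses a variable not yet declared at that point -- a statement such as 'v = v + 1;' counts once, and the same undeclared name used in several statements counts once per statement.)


Scanning code line by line:
  Line 1: use 'b' -> ERROR (undeclared)
  Line 2: use 'a' -> ERROR (undeclared)
  Line 3: use 'b' -> ERROR (undeclared)
  Line 4: use 'y' -> ERROR (undeclared)
  Line 5: declare 'a' -> declared = ['a']
Total undeclared variable errors: 4

4


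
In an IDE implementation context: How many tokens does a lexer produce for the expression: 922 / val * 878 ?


Scanning '922 / val * 878'
Token 1: '922' -> integer_literal
Token 2: '/' -> operator
Token 3: 'val' -> identifier
Token 4: '*' -> operator
Token 5: '878' -> integer_literal
Total tokens: 5

5


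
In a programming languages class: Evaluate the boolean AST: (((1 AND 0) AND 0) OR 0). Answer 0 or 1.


Step 1: Evaluate inner node
  1 AND 0 = 0
Step 2: Evaluate next node
  0 AND 0 = 0
Step 3: Evaluate root node
  0 OR 0 = 0

0


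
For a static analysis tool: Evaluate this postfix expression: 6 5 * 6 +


Processing tokens left to right:
Push 6, Push 5
Pop 6 and 5, compute 6 * 5 = 30, push 30
Push 6
Pop 30 and 6, compute 30 + 6 = 36, push 36
Stack result: 36

36


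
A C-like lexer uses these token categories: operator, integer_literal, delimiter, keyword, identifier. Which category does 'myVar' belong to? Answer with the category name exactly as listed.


Token: 'myVar'
Checking categories:
  identifier: YES
  integer_literal: no
  operator: no
  keyword: no
  delimiter: no
Category: identifier

identifier


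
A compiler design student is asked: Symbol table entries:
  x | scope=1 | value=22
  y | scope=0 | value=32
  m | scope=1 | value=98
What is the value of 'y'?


Searching symbol table for 'y':
  x | scope=1 | value=22
  y | scope=0 | value=32 <- MATCH
  m | scope=1 | value=98
Found 'y' at scope 0 with value 32

32


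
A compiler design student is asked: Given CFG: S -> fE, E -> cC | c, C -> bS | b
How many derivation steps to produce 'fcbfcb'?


Grammar: S -> fE, E -> cC | c, C -> bS | b
Deriving 'fcbfcb':
Step 1: S -> fE => fE
Step 2: E -> cC => fcC
Step 3: C -> bS => fcbS
Step 4: S -> fE => fcbfE
Step 5: E -> cC => fcbfcC
Step 6: C -> b => fcbfcb
Total derivation steps: 6

6


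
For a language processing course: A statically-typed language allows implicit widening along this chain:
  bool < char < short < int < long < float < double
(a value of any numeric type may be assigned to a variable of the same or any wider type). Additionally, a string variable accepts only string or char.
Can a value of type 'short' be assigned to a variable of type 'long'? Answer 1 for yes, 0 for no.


Target variable type: long
Source value type: short
Numeric ranks: short=2, long=4
Widening allowed iff rank(source) <= rank(target): 2 <= 4? Yes
Result: 1

1


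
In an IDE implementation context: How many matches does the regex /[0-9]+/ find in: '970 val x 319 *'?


Pattern: /[0-9]+/ (int literals)
Input: '970 val x 319 *'
Scanning for matches:
  Match 1: '970'
  Match 2: '319'
Total matches: 2

2


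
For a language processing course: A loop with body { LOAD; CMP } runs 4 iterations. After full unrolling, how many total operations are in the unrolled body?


Loop body operations: LOAD, CMP (2 ops per iteration)
Unrolling 4 iterations:
  Iteration 1: LOAD, CMP (2 ops)
  Iteration 2: LOAD, CMP (2 ops)
  Iteration 3: LOAD, CMP (2 ops)
  Iteration 4: LOAD, CMP (2 ops)
Total: 4 iterations * 2 ops/iter = 8 operations

8


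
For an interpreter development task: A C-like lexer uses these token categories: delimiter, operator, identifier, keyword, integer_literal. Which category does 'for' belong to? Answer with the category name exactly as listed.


Token: 'for'
Checking categories:
  identifier: no
  integer_literal: no
  operator: no
  keyword: YES
  delimiter: no
Category: keyword

keyword


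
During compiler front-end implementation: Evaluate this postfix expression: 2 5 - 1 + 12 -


Processing tokens left to right:
Push 2, Push 5
Pop 2 and 5, compute 2 - 5 = -3, push -3
Push 1
Pop -3 and 1, compute -3 + 1 = -2, push -2
Push 12
Pop -2 and 12, compute -2 - 12 = -14, push -14
Stack result: -14

-14


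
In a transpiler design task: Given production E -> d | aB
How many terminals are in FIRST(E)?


Production: E -> d | aB
Examining each alternative for leading terminals:
  E -> d : first terminal = 'd'
  E -> aB : first terminal = 'a'
FIRST(E) = {a, d}
Count: 2

2


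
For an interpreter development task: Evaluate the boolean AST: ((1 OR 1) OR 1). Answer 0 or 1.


Step 1: Evaluate inner node
  1 OR 1 = 1
Step 2: Evaluate root node
  1 OR 1 = 1

1


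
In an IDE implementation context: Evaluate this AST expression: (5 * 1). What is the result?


Expression: (5 * 1)
Evaluating step by step:
  5 * 1 = 5
Result: 5

5


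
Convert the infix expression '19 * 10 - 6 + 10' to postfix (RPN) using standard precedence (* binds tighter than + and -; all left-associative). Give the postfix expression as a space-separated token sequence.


Applying the shunting-yard algorithm:
  Operand 19 -> output
  Push '*' onto operator stack -> op-stack: [*]
  Operand 10 -> output
  See '-' (prec 1); top '*' (prec 2) >= it -> pop '*' to output
  Push '-' onto operator stack -> op-stack: [-]
  Operand 6 -> output
  See '+' (prec 1); top '-' (prec 1) >= it -> pop '-' to output
  Push '+' onto operator stack -> op-stack: [+]
  Operand 10 -> output
  End of input: pop '+' to output
Postfix result: 19 10 * 6 - 10 +

19 10 * 6 - 10 +


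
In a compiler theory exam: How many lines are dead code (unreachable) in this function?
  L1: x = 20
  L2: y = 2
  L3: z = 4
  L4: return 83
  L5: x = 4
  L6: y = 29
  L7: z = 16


Analyzing control flow:
  L1: reachable (before return)
  L2: reachable (before return)
  L3: reachable (before return)
  L4: reachable (return statement)
  L5: DEAD (after return at L4)
  L6: DEAD (after return at L4)
  L7: DEAD (after return at L4)
Return at L4, total lines = 7
Dead lines: L5 through L7
Count: 3

3


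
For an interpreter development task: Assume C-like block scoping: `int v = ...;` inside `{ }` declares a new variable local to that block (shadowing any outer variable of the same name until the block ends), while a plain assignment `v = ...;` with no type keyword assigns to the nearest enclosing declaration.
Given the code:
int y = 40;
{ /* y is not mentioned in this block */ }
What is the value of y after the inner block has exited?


Analyzing scoping rules:
Outer scope: declares y = 40
Inner block: y is neither redeclared nor assigned -> unchanged
After the block -> 40
Result: 40

40


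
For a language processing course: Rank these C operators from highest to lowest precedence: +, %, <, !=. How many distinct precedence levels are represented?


Looking up precedence for each operator:
  + -> precedence 5
  % -> precedence 6
  < -> precedence 4
  != -> precedence 3
Sorted highest to lowest: %, +, <, !=
Distinct precedence values: [6, 5, 4, 3]
Number of distinct levels: 4

4


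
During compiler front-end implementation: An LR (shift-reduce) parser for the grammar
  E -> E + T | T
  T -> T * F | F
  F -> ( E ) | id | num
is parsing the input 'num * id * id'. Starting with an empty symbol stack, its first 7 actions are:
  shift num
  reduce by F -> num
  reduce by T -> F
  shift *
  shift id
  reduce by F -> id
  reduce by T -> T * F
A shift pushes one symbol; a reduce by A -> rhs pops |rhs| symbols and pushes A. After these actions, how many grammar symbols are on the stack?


Tracking the symbol stack through each action:
  Action 1: shift 'num' : push -> stack = [num] (size 1)
  Action 2: reduce by F -> num : pop 1, push F -> stack = [F] (size 1)
  Action 3: reduce by T -> F : pop 1, push T -> stack = [T] (size 1)
  Action 4: shift '*' : push -> stack = [T, *] (size 2)
  Action 5: shift 'id' : push -> stack = [T, *, id] (size 3)
  Action 6: reduce by F -> id : pop 1, push F -> stack = [T, *, F] (size 3)
  Action 7: reduce by T -> T * F : pop 3, push T -> stack = [T] (size 1)
Final stack size: 1

1


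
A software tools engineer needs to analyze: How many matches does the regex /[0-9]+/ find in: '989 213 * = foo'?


Pattern: /[0-9]+/ (int literals)
Input: '989 213 * = foo'
Scanning for matches:
  Match 1: '989'
  Match 2: '213'
Total matches: 2

2


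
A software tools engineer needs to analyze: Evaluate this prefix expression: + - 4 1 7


Parsing prefix expression: + - 4 1 7
Step 1: Innermost operation '- 4 1'
  4 - 1 = 3
Step 2: Outer operation '+ [3] 7'
  3 + 7 = 10

10


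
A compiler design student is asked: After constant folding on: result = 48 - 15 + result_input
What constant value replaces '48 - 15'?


Identifying constant sub-expression:
  Original: result = 48 - 15 + result_input
  48 and 15 are both compile-time constants
  Evaluating: 48 - 15 = 33
  After folding: result = 33 + result_input

33


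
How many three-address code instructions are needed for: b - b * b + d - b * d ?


Expression: b - b * b + d - b * d
Generating three-address code (respecting * over +/- precedence):
  Instruction 1: t1 = b * b
  Instruction 2: t2 = b * d
  Instruction 3: t3 = b - t1
  Instruction 4: t4 = t3 + d
  Instruction 5: t5 = t4 - t2
Total instructions: 5

5


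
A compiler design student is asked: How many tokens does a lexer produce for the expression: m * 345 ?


Scanning 'm * 345'
Token 1: 'm' -> identifier
Token 2: '*' -> operator
Token 3: '345' -> integer_literal
Total tokens: 3

3


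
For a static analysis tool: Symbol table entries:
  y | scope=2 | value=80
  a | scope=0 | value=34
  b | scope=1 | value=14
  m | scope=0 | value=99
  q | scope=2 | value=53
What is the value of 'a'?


Searching symbol table for 'a':
  y | scope=2 | value=80
  a | scope=0 | value=34 <- MATCH
  b | scope=1 | value=14
  m | scope=0 | value=99
  q | scope=2 | value=53
Found 'a' at scope 0 with value 34

34


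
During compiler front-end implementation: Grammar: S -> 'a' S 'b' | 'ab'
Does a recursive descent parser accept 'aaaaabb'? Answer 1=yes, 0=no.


Grammar accepts strings of the form a^n b^n (n >= 1)
Word: 'aaaaabb'
Counting: 5 a's and 2 b's
Check: 5 == 2? No
Mismatch: a-count != b-count
Rejected

0


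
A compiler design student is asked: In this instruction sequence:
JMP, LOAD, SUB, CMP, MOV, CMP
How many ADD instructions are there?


Scanning instruction sequence for ADD:
  Position 1: JMP
  Position 2: LOAD
  Position 3: SUB
  Position 4: CMP
  Position 5: MOV
  Position 6: CMP
Matches at positions: []
Total ADD count: 0

0


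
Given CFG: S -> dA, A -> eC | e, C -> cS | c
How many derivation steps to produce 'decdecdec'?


Grammar: S -> dA, A -> eC | e, C -> cS | c
Deriving 'decdecdec':
Step 1: S -> dA => dA
Step 2: A -> eC => deC
Step 3: C -> cS => decS
Step 4: S -> dA => decdA
Step 5: A -> eC => decdeC
Step 6: C -> cS => decdecS
Step 7: S -> dA => decdecdA
Step 8: A -> eC => decdecdeC
Step 9: C -> c => decdecdec
Total derivation steps: 9

9


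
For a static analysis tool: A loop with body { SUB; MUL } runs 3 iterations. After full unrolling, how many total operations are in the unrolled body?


Loop body operations: SUB, MUL (2 ops per iteration)
Unrolling 3 iterations:
  Iteration 1: SUB, MUL (2 ops)
  Iteration 2: SUB, MUL (2 ops)
  Iteration 3: SUB, MUL (2 ops)
Total: 3 iterations * 2 ops/iter = 6 operations

6


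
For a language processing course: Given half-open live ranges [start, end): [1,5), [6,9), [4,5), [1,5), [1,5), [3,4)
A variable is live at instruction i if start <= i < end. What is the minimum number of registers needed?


Live ranges:
  Var0: [1, 5)
  Var1: [6, 9)
  Var2: [4, 5)
  Var3: [1, 5)
  Var4: [1, 5)
  Var5: [3, 4)
Sweep-line events (position, delta, active):
  pos=1 start -> active=1
  pos=1 start -> active=2
  pos=1 start -> active=3
  pos=3 start -> active=4
  pos=4 end -> active=3
  pos=4 start -> active=4
  pos=5 end -> active=3
  pos=5 end -> active=2
  pos=5 end -> active=1
  pos=5 end -> active=0
  pos=6 start -> active=1
  pos=9 end -> active=0
Maximum simultaneous active: 4
Minimum registers needed: 4

4


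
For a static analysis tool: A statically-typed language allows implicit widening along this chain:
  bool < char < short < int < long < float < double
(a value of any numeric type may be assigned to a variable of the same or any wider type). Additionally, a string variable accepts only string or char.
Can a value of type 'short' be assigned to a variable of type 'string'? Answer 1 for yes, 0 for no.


Target variable type: string
Source value type: short
Rule: string accepts only {string, char}
  source 'short' in {string, char}? No
Result: 0

0


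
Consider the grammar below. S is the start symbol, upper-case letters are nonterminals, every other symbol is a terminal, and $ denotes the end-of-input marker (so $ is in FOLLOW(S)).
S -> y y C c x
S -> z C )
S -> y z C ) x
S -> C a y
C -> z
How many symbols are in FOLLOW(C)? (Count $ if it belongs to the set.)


S is the start symbol and does not occur in any rule body, so FOLLOW(S) = {$}.
Examining every occurrence of C in a rule body:
  S -> y y C c x : C is followed by terminal 'c' -> add 'c'
  S -> z C ) : C is followed by terminal ')' -> add ')'
  S -> y z C ) x : C is followed by terminal ')' -> add ')' (already in the set)
  S -> C a y : C is followed by terminal 'a' -> add 'a'
  C -> z : C does not occur in the body -> contributes nothing
FOLLOW(C) = {), a, c}
Count: 3

3


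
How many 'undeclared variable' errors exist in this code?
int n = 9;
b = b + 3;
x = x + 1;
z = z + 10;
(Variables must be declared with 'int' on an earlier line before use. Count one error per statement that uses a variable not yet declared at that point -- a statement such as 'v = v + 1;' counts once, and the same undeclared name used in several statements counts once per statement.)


Scanning code line by line:
  Line 1: declare 'n' -> declared = ['n']
  Line 2: use 'b' -> ERROR (undeclared)
  Line 3: use 'x' -> ERROR (undeclared)
  Line 4: use 'z' -> ERROR (undeclared)
Total undeclared variable errors: 3

3


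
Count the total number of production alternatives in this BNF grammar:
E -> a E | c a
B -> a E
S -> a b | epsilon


Counting alternatives per rule:
  E: 2 alternative(s)
  B: 1 alternative(s)
  S: 2 alternative(s)
Sum: 2 + 1 + 2 = 5

5


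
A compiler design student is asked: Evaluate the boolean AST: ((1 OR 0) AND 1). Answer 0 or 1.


Step 1: Evaluate inner node
  1 OR 0 = 1
Step 2: Evaluate root node
  1 AND 1 = 1

1
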